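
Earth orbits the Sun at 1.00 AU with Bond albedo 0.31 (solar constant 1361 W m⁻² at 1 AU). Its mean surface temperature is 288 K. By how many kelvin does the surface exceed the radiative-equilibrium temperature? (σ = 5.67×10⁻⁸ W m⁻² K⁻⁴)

ΔT ≈ 34.3 K

S = 1361/1.00² = 1361 W m⁻².
T_eq = [S(1−A)/(4σ)]^(1/4) = [1361×0.69/(4×5.67×10⁻⁸)]^(1/4) = 253.7 K.
ΔT = T_surf − T_eq = 288 − 253.7.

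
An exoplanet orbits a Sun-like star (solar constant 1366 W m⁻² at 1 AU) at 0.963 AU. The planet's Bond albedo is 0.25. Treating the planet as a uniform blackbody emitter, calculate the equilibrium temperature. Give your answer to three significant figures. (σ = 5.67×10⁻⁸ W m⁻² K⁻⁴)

Flux at 0.963 AU: S = 1366/0.963² = 1470 W m⁻².
Energy balance: absorbed = emitted ⇒ πR²·S(1−A) = 4πR²·σT_eq⁴, so T_eq⁴ = S(1−A)/(4σ).
T_eq = [1470 × 0.75 / (4 × 5.67×10⁻⁸)]^(1/4) = (4.87×10⁹)^(1/4) = 264 K.

T_eq ≈ 264 K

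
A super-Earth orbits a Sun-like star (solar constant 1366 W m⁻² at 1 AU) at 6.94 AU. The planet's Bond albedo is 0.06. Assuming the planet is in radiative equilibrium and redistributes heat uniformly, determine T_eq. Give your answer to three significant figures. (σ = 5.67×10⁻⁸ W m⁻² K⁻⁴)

Flux at 6.94 AU: S = 1366/6.94² = 28.4 W m⁻².
Energy balance: absorbed = emitted ⇒ πR²·S(1−A) = 4πR²·σT_eq⁴, so T_eq⁴ = S(1−A)/(4σ).
T_eq = [28.4 × 0.94 / (4 × 5.67×10⁻⁸)]^(1/4) = (1.18×10⁸)^(1/4) = 104 K.

T_eq ≈ 104 K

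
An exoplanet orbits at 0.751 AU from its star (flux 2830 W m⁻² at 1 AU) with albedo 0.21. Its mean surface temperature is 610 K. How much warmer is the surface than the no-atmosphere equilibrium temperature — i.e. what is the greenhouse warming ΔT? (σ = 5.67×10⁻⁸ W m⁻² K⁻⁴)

S = 2830/0.751² = 5018 W m⁻².
T_eq = [S(1−A)/(4σ)]^(1/4) = [5018×0.79/(4×5.67×10⁻⁸)]^(1/4) = 363.6 K.
ΔT = T_surf − T_eq = 610 − 363.6.

ΔT ≈ 246.4 K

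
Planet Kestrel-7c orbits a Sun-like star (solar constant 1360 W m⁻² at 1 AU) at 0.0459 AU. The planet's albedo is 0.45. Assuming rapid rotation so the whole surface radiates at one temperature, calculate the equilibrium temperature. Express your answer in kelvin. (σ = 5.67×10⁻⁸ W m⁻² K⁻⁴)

Flux at 0.0459 AU: S = 1360/0.0459² = 6.46×10⁵ W m⁻².
Energy balance: absorbed = emitted ⇒ πR²·S(1−A) = 4πR²·σT_eq⁴, so T_eq⁴ = S(1−A)/(4σ).
T_eq = [6.46×10⁵ × 0.55 / (4 × 5.67×10⁻⁸)]^(1/4) = (1.57×10¹²)^(1/4) = 1120 K.

T_eq ≈ 1120 K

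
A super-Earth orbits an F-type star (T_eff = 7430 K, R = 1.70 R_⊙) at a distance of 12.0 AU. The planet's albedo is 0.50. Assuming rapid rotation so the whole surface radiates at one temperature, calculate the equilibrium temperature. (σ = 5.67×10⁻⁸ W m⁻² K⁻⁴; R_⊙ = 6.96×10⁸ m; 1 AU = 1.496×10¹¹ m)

R_⋆ = 1.70 × 6.96×10⁸ = 1.18×10⁹ m.
d = 12.0 AU = 1.80×10¹² m.
L = 4πR_⋆²σT_⋆⁴ = 4π(1.18×10⁹)² × 5.67×10⁻⁸ × (7430)⁴ = 3.04×10²⁷ W.
S = L/(4πd²) = 75.1 W m⁻².
Energy balance: absorbed = emitted ⇒ πR²·S(1−A) = 4πR²·σT_eq⁴, so T_eq⁴ = S(1−A)/(4σ).
T_eq = [75.1 × 0.50 / (4 × 5.67×10⁻⁸)]^(1/4) = (1.65×10⁸)^(1/4) = 113 K.

T_eq ≈ 113 K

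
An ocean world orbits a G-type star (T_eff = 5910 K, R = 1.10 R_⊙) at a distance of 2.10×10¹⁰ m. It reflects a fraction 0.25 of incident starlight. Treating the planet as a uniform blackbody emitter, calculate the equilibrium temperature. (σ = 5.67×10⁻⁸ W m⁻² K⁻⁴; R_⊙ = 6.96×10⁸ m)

R_⋆ = 1.10 × 6.96×10⁸ = 7.66×10⁸ m.
L = 4πR_⋆²σT_⋆⁴ = 4π(7.66×10⁸)² × 5.67×10⁻⁸ × (5910)⁴ = 5.10×10²⁶ W.
S = L/(4πd²) = 9.19×10⁴ W m⁻².
Energy balance: absorbed = emitted ⇒ πR²·S(1−A) = 4πR²·σT_eq⁴, so T_eq⁴ = S(1−A)/(4σ).
T_eq = [9.19×10⁴ × 0.75 / (4 × 5.67×10⁻⁸)]^(1/4) = (3.04×10¹¹)^(1/4) = 743 K.

T_eq ≈ 743 K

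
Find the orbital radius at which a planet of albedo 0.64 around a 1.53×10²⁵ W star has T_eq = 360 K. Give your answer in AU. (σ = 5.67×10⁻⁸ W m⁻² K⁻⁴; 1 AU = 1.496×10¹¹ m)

d ≈ 0.0717 AU

From T_eq⁴ = L(1−A)/(16πσd²): d = √[L(1−A)/(16πσT_eq⁴)].
d = √[1.53×10²⁵ × 0.36 / (16π × 5.67×10⁻⁸ × (360)⁴)] = 1.07×10¹⁰ m = 0.0717 AU.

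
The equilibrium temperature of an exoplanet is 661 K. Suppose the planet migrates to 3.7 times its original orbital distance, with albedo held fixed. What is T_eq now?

T_eq ∝ L^(1/4) · d^(−1/2).
T′ = 661 / 3.7^(1/2) = 344 K.

T_eq ≈ 344 K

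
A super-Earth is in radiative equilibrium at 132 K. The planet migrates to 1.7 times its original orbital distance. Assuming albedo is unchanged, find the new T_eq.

T_eq ∝ L^(1/4) · d^(−1/2).
T′ = 132 / 1.7^(1/2) = 101 K.

T_eq ≈ 101 K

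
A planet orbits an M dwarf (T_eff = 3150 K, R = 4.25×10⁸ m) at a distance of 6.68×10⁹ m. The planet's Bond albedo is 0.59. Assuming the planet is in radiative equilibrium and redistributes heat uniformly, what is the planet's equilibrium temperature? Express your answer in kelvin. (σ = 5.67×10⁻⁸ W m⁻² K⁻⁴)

L = 4πR_⋆²σT_⋆⁴ = 4π(4.25×10⁸)² × 5.67×10⁻⁸ × (3150)⁴ = 1.27×10²⁵ W.
S = L/(4πd²) = 2.26×10⁴ W m⁻².
Energy balance: absorbed = emitted ⇒ πR²·S(1−A) = 4πR²·σT_eq⁴, so T_eq⁴ = S(1−A)/(4σ).
T_eq = [2.26×10⁴ × 0.41 / (4 × 5.67×10⁻⁸)]^(1/4) = (4.08×10¹⁰)^(1/4) = 450 K.

T_eq ≈ 450 K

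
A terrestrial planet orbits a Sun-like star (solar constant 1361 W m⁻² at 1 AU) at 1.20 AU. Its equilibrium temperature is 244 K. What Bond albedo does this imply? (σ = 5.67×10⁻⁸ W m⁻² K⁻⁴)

A ≈ 0.15

Flux at 1.20 AU: S = 1361/1.20² = 945 W m⁻².
From T_eq⁴ = S(1−A)/(4σ): 1−A = 4σT_eq⁴/S.
1−A = 4 × 5.67×10⁻⁸ × (244)⁴ / 945 = 0.851.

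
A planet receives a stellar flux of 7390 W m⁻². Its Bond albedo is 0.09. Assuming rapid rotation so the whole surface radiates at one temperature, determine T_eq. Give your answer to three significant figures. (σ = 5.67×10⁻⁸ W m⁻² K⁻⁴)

T_eq ≈ 415 K

Energy balance: absorbed = emitted ⇒ πR²·S(1−A) = 4πR²·σT_eq⁴, so T_eq⁴ = S(1−A)/(4σ).
T_eq = [7390 × 0.91 / (4 × 5.67×10⁻⁸)]^(1/4) = (2.97×10¹⁰)^(1/4) = 415 K.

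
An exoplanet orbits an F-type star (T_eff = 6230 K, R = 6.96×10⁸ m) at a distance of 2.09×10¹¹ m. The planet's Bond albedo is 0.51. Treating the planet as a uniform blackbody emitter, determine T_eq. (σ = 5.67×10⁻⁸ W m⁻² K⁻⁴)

T_eq ≈ 213 K

L = 4πR_⋆²σT_⋆⁴ = 4π(6.96×10⁸)² × 5.67×10⁻⁸ × (6230)⁴ = 5.20×10²⁶ W.
S = L/(4πd²) = 947 W m⁻².
Energy balance: absorbed = emitted ⇒ πR²·S(1−A) = 4πR²·σT_eq⁴, so T_eq⁴ = S(1−A)/(4σ).
T_eq = [947 × 0.49 / (4 × 5.67×10⁻⁸)]^(1/4) = (2.05×10⁹)^(1/4) = 213 K.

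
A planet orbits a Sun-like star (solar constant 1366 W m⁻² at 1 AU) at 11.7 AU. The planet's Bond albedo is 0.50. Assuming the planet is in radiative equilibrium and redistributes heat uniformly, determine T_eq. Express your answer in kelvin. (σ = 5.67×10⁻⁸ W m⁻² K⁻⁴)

Flux at 11.7 AU: S = 1366/11.7² = 9.98 W m⁻².
Energy balance: absorbed = emitted ⇒ πR²·S(1−A) = 4πR²·σT_eq⁴, so T_eq⁴ = S(1−A)/(4σ).
T_eq = [9.98 × 0.50 / (4 × 5.67×10⁻⁸)]^(1/4) = (2.20×10⁷)^(1/4) = 68.5 K.

T_eq ≈ 68.5 K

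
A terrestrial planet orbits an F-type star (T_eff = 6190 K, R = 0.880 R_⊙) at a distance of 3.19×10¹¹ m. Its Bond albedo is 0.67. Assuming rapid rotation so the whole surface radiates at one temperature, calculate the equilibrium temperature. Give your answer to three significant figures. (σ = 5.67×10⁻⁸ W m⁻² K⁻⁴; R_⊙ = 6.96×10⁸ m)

T_eq ≈ 145 K

R_⋆ = 0.880 × 6.96×10⁸ = 6.12×10⁸ m.
L = 4πR_⋆²σT_⋆⁴ = 4π(6.12×10⁸)² × 5.67×10⁻⁸ × (6190)⁴ = 3.92×10²⁶ W.
S = L/(4πd²) = 307 W m⁻².
Energy balance: absorbed = emitted ⇒ πR²·S(1−A) = 4πR²·σT_eq⁴, so T_eq⁴ = S(1−A)/(4σ).
T_eq = [307 × 0.33 / (4 × 5.67×10⁻⁸)]^(1/4) = (4.46×10⁸)^(1/4) = 145 K.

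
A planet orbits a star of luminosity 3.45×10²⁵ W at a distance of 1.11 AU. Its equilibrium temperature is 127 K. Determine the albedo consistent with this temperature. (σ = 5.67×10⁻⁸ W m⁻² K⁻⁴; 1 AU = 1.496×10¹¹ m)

d = 1.11 AU = 1.66×10¹¹ m.
Flux: S = L/(4πd²) = 3.45×10²⁵/(4π×(1.66×10¹¹)²) = 99.6 W m⁻².
From T_eq⁴ = S(1−A)/(4σ): 1−A = 4σT_eq⁴/S.
1−A = 4 × 5.67×10⁻⁸ × (127)⁴ / 99.6 = 0.593.

A ≈ 0.41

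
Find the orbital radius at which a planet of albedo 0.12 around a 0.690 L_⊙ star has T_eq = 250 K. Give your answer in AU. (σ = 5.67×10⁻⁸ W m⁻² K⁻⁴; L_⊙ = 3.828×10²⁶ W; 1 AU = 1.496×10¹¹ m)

L = 0.690 × 3.828×10²⁶ = 2.64×10²⁶ W.
From T_eq⁴ = L(1−A)/(16πσd²): d = √[L(1−A)/(16πσT_eq⁴)].
d = √[2.64×10²⁶ × 0.88 / (16π × 5.67×10⁻⁸ × (250)⁴)] = 1.44×10¹¹ m = 0.966 AU.

d ≈ 0.966 AU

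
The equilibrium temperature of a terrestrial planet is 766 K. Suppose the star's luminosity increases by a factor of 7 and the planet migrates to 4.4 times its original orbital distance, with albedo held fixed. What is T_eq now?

T_eq ≈ 594 K

T_eq ∝ L^(1/4) · d^(−1/2).
T′ = 766 × 7^(1/4) / 4.4^(1/2) = 594 K.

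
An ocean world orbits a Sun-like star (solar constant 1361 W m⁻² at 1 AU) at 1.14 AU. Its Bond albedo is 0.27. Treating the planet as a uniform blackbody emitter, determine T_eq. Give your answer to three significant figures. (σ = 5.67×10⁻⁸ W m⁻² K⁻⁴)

Flux at 1.14 AU: S = 1361/1.14² = 1050 W m⁻².
Energy balance: absorbed = emitted ⇒ πR²·S(1−A) = 4πR²·σT_eq⁴, so T_eq⁴ = S(1−A)/(4σ).
T_eq = [1050 × 0.73 / (4 × 5.67×10⁻⁸)]^(1/4) = (3.37×10⁹)^(1/4) = 241 K.

T_eq ≈ 241 K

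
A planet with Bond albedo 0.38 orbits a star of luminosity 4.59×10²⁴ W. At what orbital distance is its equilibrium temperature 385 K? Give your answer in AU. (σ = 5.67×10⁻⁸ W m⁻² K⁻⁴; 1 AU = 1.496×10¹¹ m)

From T_eq⁴ = L(1−A)/(16πσd²): d = √[L(1−A)/(16πσT_eq⁴)].
d = √[4.59×10²⁴ × 0.62 / (16π × 5.67×10⁻⁸ × (385)⁴)] = 6.74×10⁹ m = 0.0451 AU.

d ≈ 0.0451 AU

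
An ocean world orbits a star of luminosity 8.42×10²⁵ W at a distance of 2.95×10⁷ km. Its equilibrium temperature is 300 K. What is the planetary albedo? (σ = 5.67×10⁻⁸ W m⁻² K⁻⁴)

d = 2.95×10⁷ km = 2.95×10¹⁰ m.
Flux: S = L/(4πd²) = 8.42×10²⁵/(4π×(2.95×10¹⁰)²) = 7700 W m⁻².
From T_eq⁴ = S(1−A)/(4σ): 1−A = 4σT_eq⁴/S.
1−A = 4 × 5.67×10⁻⁸ × (300)⁴ / 7700 = 0.239.

A ≈ 0.76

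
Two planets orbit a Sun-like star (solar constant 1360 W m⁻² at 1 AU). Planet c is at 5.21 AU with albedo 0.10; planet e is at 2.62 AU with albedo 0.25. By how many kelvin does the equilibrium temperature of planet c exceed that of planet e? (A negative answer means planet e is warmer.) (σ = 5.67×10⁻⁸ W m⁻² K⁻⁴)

ΔT ≈ -41.2 K

T_eq = [S₀(1−A)/(4σd²)]^(1/4), so T ∝ (1−A)^(1/4) / √d.
T₁ = [1360×0.90/(4×5.67×10⁻⁸×5.21²)]^(1/4) = 118.75 K.
T₂ = [1360×0.75/(4×5.67×10⁻⁸×2.62²)]^(1/4) = 159.99 K.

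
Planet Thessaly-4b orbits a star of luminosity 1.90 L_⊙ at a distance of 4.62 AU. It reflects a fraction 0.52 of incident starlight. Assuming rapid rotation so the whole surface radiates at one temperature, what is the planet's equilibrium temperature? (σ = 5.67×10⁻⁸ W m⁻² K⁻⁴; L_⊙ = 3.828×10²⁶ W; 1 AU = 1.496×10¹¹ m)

d = 4.62 AU = 6.91×10¹¹ m.
L = 1.90 × 3.828×10²⁶ = 7.27×10²⁶ W.
Flux: S = L/(4πd²) = 7.27×10²⁶/(4π×(6.91×10¹¹)²) = 121 W m⁻².
Energy balance: absorbed = emitted ⇒ πR²·S(1−A) = 4πR²·σT_eq⁴, so T_eq⁴ = S(1−A)/(4σ).
T_eq = [121 × 0.48 / (4 × 5.67×10⁻⁸)]^(1/4) = (2.56×10⁸)^(1/4) = 127 K.

T_eq ≈ 127 K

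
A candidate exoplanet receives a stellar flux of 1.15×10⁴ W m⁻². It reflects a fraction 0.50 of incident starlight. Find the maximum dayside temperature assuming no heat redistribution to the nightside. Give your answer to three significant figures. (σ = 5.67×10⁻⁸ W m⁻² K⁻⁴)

With no redistribution each surface element balances locally: S(1−A) = σT⁴.
T = [1.15×10⁴ × 0.50 / 5.67×10⁻⁸]^(1/4) = (1.01×10¹¹)^(1/4) = 564 K.

T_ss ≈ 564 K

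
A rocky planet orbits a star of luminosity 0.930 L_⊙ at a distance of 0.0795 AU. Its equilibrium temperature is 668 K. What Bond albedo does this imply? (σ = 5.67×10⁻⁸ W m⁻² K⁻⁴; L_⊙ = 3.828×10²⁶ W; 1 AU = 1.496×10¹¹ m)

A ≈ 0.77

d = 0.0795 AU = 1.19×10¹⁰ m.
L = 0.930 × 3.828×10²⁶ = 3.56×10²⁶ W.
Flux: S = L/(4πd²) = 3.56×10²⁶/(4π×(1.19×10¹⁰)²) = 2.00×10⁵ W m⁻².
From T_eq⁴ = S(1−A)/(4σ): 1−A = 4σT_eq⁴/S.
1−A = 4 × 5.67×10⁻⁸ × (668)⁴ / 2.00×10⁵ = 0.225.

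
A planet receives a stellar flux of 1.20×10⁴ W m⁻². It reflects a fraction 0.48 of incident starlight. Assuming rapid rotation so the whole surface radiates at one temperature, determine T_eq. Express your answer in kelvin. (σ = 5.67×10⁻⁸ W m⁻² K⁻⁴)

T_eq ≈ 407 K

Energy balance: absorbed = emitted ⇒ πR²·S(1−A) = 4πR²·σT_eq⁴, so T_eq⁴ = S(1−A)/(4σ).
T_eq = [1.20×10⁴ × 0.52 / (4 × 5.67×10⁻⁸)]^(1/4) = (2.75×10¹⁰)^(1/4) = 407 K.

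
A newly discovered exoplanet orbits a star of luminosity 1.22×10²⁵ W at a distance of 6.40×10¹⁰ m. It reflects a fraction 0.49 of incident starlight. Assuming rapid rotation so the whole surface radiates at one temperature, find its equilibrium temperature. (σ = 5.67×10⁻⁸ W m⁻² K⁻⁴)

Flux: S = L/(4πd²) = 1.22×10²⁵/(4π×(6.40×10¹⁰)²) = 237 W m⁻².
Energy balance: absorbed = emitted ⇒ πR²·S(1−A) = 4πR²·σT_eq⁴, so T_eq⁴ = S(1−A)/(4σ).
T_eq = [237 × 0.51 / (4 × 5.67×10⁻⁸)]^(1/4) = (5.33×10⁸)^(1/4) = 152 K.

T_eq ≈ 152 K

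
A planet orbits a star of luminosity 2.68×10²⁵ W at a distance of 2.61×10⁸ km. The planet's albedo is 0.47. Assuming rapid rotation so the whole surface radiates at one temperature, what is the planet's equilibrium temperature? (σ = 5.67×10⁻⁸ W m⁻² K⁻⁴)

T_eq ≈ 92.5 K

d = 2.61×10⁸ km = 2.61×10¹¹ m.
Flux: S = L/(4πd²) = 2.68×10²⁵/(4π×(2.61×10¹¹)²) = 31.3 W m⁻².
Energy balance: absorbed = emitted ⇒ πR²·S(1−A) = 4πR²·σT_eq⁴, so T_eq⁴ = S(1−A)/(4σ).
T_eq = [31.3 × 0.53 / (4 × 5.67×10⁻⁸)]^(1/4) = (7.32×10⁷)^(1/4) = 92.5 K.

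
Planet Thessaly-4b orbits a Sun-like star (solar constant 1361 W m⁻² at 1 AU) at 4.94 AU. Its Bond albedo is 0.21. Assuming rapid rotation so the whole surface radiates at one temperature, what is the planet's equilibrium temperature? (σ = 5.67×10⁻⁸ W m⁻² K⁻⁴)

T_eq ≈ 118 K

Flux at 4.94 AU: S = 1361/4.94² = 55.8 W m⁻².
Energy balance: absorbed = emitted ⇒ πR²·S(1−A) = 4πR²·σT_eq⁴, so T_eq⁴ = S(1−A)/(4σ).
T_eq = [55.8 × 0.79 / (4 × 5.67×10⁻⁸)]^(1/4) = (1.94×10⁸)^(1/4) = 118 K.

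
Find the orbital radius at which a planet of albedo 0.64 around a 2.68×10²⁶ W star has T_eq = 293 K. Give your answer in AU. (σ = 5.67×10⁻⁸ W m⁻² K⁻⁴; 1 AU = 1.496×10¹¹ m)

d ≈ 0.453 AU

From T_eq⁴ = L(1−A)/(16πσd²): d = √[L(1−A)/(16πσT_eq⁴)].
d = √[2.68×10²⁶ × 0.36 / (16π × 5.67×10⁻⁸ × (293)⁴)] = 6.78×10¹⁰ m = 0.453 AU.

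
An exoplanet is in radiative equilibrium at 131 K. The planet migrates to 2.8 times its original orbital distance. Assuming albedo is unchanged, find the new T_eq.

T_eq ≈ 78.3 K

T_eq ∝ L^(1/4) · d^(−1/2).
T′ = 131 / 2.8^(1/2) = 78.3 K.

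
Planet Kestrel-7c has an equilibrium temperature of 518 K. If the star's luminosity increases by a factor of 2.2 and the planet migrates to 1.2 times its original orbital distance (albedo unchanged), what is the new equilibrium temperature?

T_eq ∝ L^(1/4) · d^(−1/2).
T′ = 518 × 2.2^(1/4) / 1.2^(1/2) = 576 K.

T_eq ≈ 576 K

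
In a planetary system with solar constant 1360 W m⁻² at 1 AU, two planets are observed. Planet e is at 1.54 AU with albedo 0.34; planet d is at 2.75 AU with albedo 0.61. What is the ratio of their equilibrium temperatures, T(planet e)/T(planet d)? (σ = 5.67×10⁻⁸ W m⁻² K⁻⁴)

T_eq = [S₀(1−A)/(4σd²)]^(1/4), so T ∝ (1−A)^(1/4) / √d.
T₁ = [1360×0.66/(4×5.67×10⁻⁸×1.54²)]^(1/4) = 202.12 K.
T₂ = [1360×0.39/(4×5.67×10⁻⁸×2.75²)]^(1/4) = 132.61 K.

T₁/T₂ ≈ 1.524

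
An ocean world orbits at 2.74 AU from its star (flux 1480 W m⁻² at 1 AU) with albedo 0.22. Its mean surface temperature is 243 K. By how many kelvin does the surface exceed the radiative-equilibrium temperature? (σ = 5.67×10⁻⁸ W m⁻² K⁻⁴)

S = 1480/2.74² = 197.1 W m⁻².
T_eq = [S(1−A)/(4σ)]^(1/4) = [197.1×0.78/(4×5.67×10⁻⁸)]^(1/4) = 161.4 K.
ΔT = T_surf − T_eq = 243 − 161.4.

ΔT ≈ 81.6 K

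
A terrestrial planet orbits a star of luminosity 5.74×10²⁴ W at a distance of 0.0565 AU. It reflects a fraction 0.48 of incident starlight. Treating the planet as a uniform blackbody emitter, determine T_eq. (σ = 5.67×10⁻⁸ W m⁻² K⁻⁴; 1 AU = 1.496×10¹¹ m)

T_eq ≈ 348 K

d = 0.0565 AU = 8.45×10⁹ m.
Flux: S = L/(4πd²) = 5.74×10²⁴/(4π×(8.45×10⁹)²) = 6390 W m⁻².
Energy balance: absorbed = emitted ⇒ πR²·S(1−A) = 4πR²·σT_eq⁴, so T_eq⁴ = S(1−A)/(4σ).
T_eq = [6390 × 0.52 / (4 × 5.67×10⁻⁸)]^(1/4) = (1.47×10¹⁰)^(1/4) = 348 K.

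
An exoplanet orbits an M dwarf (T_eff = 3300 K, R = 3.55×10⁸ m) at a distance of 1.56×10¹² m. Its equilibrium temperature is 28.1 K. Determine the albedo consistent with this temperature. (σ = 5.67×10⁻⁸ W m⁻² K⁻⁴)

L = 4πR_⋆²σT_⋆⁴ = 4π(3.55×10⁸)² × 5.67×10⁻⁸ × (3300)⁴ = 1.06×10²⁵ W.
S = L/(4πd²) = 0.348 W m⁻².
From T_eq⁴ = S(1−A)/(4σ): 1−A = 4σT_eq⁴/S.
1−A = 4 × 5.67×10⁻⁸ × (28.1)⁴ / 0.348 = 0.406.

A ≈ 0.59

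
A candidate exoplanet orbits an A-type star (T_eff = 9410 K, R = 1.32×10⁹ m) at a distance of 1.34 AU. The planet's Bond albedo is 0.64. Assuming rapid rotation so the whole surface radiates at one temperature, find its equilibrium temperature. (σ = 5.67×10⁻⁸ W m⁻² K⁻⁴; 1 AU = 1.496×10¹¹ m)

T_eq ≈ 418 K

d = 1.34 AU = 2.00×10¹¹ m.
L = 4πR_⋆²σT_⋆⁴ = 4π(1.32×10⁹)² × 5.67×10⁻⁸ × (9410)⁴ = 9.73×10²⁷ W.
S = L/(4πd²) = 1.93×10⁴ W m⁻².
Energy balance: absorbed = emitted ⇒ πR²·S(1−A) = 4πR²·σT_eq⁴, so T_eq⁴ = S(1−A)/(4σ).
T_eq = [1.93×10⁴ × 0.36 / (4 × 5.67×10⁻⁸)]^(1/4) = (3.06×10¹⁰)^(1/4) = 418 K.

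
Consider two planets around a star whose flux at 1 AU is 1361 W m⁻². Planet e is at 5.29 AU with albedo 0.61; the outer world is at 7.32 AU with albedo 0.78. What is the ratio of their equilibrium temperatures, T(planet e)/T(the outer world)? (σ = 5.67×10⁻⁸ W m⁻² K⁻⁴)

T_eq = [S₀(1−A)/(4σd²)]^(1/4), so T ∝ (1−A)^(1/4) / √d.
T₁ = [1361×0.39/(4×5.67×10⁻⁸×5.29²)]^(1/4) = 95.63 K.
T₂ = [1361×0.22/(4×5.67×10⁻⁸×7.32²)]^(1/4) = 70.45 K.

T₁/T₂ ≈ 1.357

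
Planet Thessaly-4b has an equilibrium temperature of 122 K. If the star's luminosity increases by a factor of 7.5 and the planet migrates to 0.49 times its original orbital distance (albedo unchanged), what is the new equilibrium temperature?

T_eq ∝ L^(1/4) · d^(−1/2).
T′ = 122 × 7.5^(1/4) / 0.49^(1/2) = 288 K.

T_eq ≈ 288 K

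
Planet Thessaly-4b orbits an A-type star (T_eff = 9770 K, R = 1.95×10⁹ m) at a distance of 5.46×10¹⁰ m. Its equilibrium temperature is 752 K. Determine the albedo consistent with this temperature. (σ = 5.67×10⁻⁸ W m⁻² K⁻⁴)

A ≈ 0.89

L = 4πR_⋆²σT_⋆⁴ = 4π(1.95×10⁹)² × 5.67×10⁻⁸ × (9770)⁴ = 2.47×10²⁸ W.
S = L/(4πd²) = 6.59×10⁵ W m⁻².
From T_eq⁴ = S(1−A)/(4σ): 1−A = 4σT_eq⁴/S.
1−A = 4 × 5.67×10⁻⁸ × (752)⁴ / 6.59×10⁵ = 0.110.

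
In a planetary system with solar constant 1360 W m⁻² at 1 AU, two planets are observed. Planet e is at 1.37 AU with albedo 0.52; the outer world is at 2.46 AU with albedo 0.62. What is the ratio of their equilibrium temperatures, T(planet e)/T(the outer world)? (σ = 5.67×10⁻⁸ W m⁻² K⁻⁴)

T_eq = [S₀(1−A)/(4σd²)]^(1/4), so T ∝ (1−A)^(1/4) / √d.
T₁ = [1360×0.48/(4×5.67×10⁻⁸×1.37²)]^(1/4) = 197.89 K.
T₂ = [1360×0.38/(4×5.67×10⁻⁸×2.46²)]^(1/4) = 139.30 K.

T₁/T₂ ≈ 1.421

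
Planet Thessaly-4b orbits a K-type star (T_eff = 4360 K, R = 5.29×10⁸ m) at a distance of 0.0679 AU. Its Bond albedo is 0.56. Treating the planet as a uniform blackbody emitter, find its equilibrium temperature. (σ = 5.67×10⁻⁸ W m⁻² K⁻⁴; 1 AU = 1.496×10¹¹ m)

T_eq ≈ 573 K

d = 0.0679 AU = 1.02×10¹⁰ m.
L = 4πR_⋆²σT_⋆⁴ = 4π(5.29×10⁸)² × 5.67×10⁻⁸ × (4360)⁴ = 7.21×10²⁵ W.
S = L/(4πd²) = 5.56×10⁴ W m⁻².
Energy balance: absorbed = emitted ⇒ πR²·S(1−A) = 4πR²·σT_eq⁴, so T_eq⁴ = S(1−A)/(4σ).
T_eq = [5.56×10⁴ × 0.44 / (4 × 5.67×10⁻⁸)]^(1/4) = (1.08×10¹¹)^(1/4) = 573 K.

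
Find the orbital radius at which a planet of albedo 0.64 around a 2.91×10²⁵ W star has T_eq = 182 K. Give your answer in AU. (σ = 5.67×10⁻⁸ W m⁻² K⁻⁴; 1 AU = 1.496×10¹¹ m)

From T_eq⁴ = L(1−A)/(16πσd²): d = √[L(1−A)/(16πσT_eq⁴)].
d = √[2.91×10²⁵ × 0.36 / (16π × 5.67×10⁻⁸ × (182)⁴)] = 5.79×10¹⁰ m = 0.387 AU.

d ≈ 0.387 AU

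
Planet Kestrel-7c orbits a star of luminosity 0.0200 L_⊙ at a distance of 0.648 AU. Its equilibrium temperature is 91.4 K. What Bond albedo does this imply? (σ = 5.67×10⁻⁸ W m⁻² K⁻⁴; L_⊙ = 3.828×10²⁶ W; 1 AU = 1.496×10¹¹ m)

d = 0.648 AU = 9.69×10¹⁰ m.
L = 0.0200 × 3.828×10²⁶ = 7.66×10²⁴ W.
Flux: S = L/(4πd²) = 7.66×10²⁴/(4π×(9.69×10¹⁰)²) = 64.8 W m⁻².
From T_eq⁴ = S(1−A)/(4σ): 1−A = 4σT_eq⁴/S.
1−A = 4 × 5.67×10⁻⁸ × (91.4)⁴ / 64.8 = 0.244.

A ≈ 0.76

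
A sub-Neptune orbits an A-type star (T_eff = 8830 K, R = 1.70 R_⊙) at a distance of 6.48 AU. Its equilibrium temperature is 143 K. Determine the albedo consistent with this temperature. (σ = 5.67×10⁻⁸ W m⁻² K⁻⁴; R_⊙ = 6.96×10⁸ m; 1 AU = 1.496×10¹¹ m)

A ≈ 0.82

R_⋆ = 1.70 × 6.96×10⁸ = 1.18×10⁹ m.
d = 6.48 AU = 9.69×10¹¹ m.
L = 4πR_⋆²σT_⋆⁴ = 4π(1.18×10⁹)² × 5.67×10⁻⁸ × (8830)⁴ = 6.06×10²⁷ W.
S = L/(4πd²) = 513 W m⁻².
From T_eq⁴ = S(1−A)/(4σ): 1−A = 4σT_eq⁴/S.
1−A = 4 × 5.67×10⁻⁸ × (143)⁴ / 513 = 0.185.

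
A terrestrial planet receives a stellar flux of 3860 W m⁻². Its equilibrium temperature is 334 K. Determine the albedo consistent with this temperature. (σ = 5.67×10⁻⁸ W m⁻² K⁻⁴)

A ≈ 0.27

From T_eq⁴ = S(1−A)/(4σ): 1−A = 4σT_eq⁴/S.
1−A = 4 × 5.67×10⁻⁸ × (334)⁴ / 3860 = 0.731.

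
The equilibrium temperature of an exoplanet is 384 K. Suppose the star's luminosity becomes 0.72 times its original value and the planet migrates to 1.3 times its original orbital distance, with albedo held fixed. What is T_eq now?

T_eq ∝ L^(1/4) · d^(−1/2).
T′ = 384 × 0.72^(1/4) / 1.3^(1/2) = 310 K.

T_eq ≈ 310 K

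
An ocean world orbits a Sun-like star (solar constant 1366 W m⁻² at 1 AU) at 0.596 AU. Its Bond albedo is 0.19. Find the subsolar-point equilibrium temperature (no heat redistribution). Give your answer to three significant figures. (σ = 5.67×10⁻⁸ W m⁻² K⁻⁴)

Flux at 0.596 AU: S = 1366/0.596² = 3850 W m⁻².
At the subsolar point the surface absorbs S(1−A) and emits σT⁴ per unit area — no factor of 4, since only the local patch is in balance.
T = [3850 × 0.81 / 5.67×10⁻⁸]^(1/4) = (5.49×10¹⁰)^(1/4) = 484 K.

T_ss ≈ 484 K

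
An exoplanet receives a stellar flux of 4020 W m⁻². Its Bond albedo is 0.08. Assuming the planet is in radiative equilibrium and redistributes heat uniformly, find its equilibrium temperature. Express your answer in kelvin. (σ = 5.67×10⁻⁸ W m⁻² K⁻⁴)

T_eq ≈ 357 K

Energy balance: absorbed = emitted ⇒ πR²·S(1−A) = 4πR²·σT_eq⁴, so T_eq⁴ = S(1−A)/(4σ).
T_eq = [4020 × 0.92 / (4 × 5.67×10⁻⁸)]^(1/4) = (1.63×10¹⁰)^(1/4) = 357 K.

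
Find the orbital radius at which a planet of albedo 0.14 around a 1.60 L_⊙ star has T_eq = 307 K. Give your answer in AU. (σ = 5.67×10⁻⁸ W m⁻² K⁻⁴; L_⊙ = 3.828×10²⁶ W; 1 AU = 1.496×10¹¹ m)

d ≈ 0.964 AU

L = 1.60 × 3.828×10²⁶ = 6.12×10²⁶ W.
From T_eq⁴ = L(1−A)/(16πσd²): d = √[L(1−A)/(16πσT_eq⁴)].
d = √[6.12×10²⁶ × 0.86 / (16π × 5.67×10⁻⁸ × (307)⁴)] = 1.44×10¹¹ m = 0.964 AU.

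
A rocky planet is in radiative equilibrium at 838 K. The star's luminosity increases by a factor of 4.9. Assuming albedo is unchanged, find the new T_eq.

T_eq ≈ 1250 K

T_eq ∝ L^(1/4) · d^(−1/2).
T′ = 838 × 4.9^(1/4) = 1250 K.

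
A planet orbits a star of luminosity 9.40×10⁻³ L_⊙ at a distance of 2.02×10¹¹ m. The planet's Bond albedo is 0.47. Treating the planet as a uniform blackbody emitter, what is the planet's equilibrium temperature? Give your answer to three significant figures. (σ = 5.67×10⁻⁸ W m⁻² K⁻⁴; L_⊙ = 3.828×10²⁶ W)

T_eq ≈ 63.6 K

L = 9.40×10⁻³ × 3.828×10²⁶ = 3.60×10²⁴ W.
Flux: S = L/(4πd²) = 3.60×10²⁴/(4π×(2.02×10¹¹)²) = 7.02 W m⁻².
Energy balance: absorbed = emitted ⇒ πR²·S(1−A) = 4πR²·σT_eq⁴, so T_eq⁴ = S(1−A)/(4σ).
T_eq = [7.02 × 0.53 / (4 × 5.67×10⁻⁸)]^(1/4) = (1.64×10⁷)^(1/4) = 63.6 K.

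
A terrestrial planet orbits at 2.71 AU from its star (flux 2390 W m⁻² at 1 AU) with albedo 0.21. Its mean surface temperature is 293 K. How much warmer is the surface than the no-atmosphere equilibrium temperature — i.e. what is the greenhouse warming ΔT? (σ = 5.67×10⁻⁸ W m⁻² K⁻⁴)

ΔT ≈ 109.5 K

S = 2390/2.71² = 325.4 W m⁻².
T_eq = [S(1−A)/(4σ)]^(1/4) = [325.4×0.79/(4×5.67×10⁻⁸)]^(1/4) = 183.5 K.
ΔT = T_surf − T_eq = 293 − 183.5.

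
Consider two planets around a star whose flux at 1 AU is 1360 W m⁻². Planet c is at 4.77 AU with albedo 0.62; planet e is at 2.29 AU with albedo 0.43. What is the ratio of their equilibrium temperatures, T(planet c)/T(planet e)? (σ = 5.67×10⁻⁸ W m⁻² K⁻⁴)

T₁/T₂ ≈ 0.626

T_eq = [S₀(1−A)/(4σd²)]^(1/4), so T ∝ (1−A)^(1/4) / √d.
T₁ = [1360×0.38/(4×5.67×10⁻⁸×4.77²)]^(1/4) = 100.04 K.
T₂ = [1360×0.57/(4×5.67×10⁻⁸×2.29²)]^(1/4) = 159.78 K.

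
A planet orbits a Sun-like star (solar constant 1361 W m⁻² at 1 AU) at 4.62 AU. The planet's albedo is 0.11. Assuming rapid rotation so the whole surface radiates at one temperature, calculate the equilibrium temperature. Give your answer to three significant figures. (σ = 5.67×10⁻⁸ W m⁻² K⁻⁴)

T_eq ≈ 126 K

Flux at 4.62 AU: S = 1361/4.62² = 63.8 W m⁻².
Energy balance: absorbed = emitted ⇒ πR²·S(1−A) = 4πR²·σT_eq⁴, so T_eq⁴ = S(1−A)/(4σ).
T_eq = [63.8 × 0.89 / (4 × 5.67×10⁻⁸)]^(1/4) = (2.50×10⁸)^(1/4) = 126 K.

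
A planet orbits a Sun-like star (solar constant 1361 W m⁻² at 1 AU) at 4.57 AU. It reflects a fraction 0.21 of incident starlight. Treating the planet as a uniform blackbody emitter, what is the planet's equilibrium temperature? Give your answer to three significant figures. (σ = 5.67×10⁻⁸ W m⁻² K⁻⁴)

Flux at 4.57 AU: S = 1361/4.57² = 65.2 W m⁻².
Energy balance: absorbed = emitted ⇒ πR²·S(1−A) = 4πR²·σT_eq⁴, so T_eq⁴ = S(1−A)/(4σ).
T_eq = [65.2 × 0.79 / (4 × 5.67×10⁻⁸)]^(1/4) = (2.27×10⁸)^(1/4) = 123 K.

T_eq ≈ 123 K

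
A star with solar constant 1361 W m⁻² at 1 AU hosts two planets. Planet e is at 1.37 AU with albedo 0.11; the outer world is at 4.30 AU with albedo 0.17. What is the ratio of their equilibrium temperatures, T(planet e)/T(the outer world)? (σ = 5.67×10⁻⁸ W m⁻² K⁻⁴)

T₁/T₂ ≈ 1.803

T_eq = [S₀(1−A)/(4σd²)]^(1/4), so T ∝ (1−A)^(1/4) / √d.
T₁ = [1361×0.89/(4×5.67×10⁻⁸×1.37²)]^(1/4) = 230.96 K.
T₂ = [1361×0.83/(4×5.67×10⁻⁸×4.30²)]^(1/4) = 128.11 K.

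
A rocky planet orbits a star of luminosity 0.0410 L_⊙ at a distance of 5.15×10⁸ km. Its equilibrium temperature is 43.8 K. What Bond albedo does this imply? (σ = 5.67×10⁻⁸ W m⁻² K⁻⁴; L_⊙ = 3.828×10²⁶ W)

A ≈ 0.82

d = 5.15×10⁸ km = 5.15×10¹¹ m.
L = 0.0410 × 3.828×10²⁶ = 1.57×10²⁵ W.
Flux: S = L/(4πd²) = 1.57×10²⁵/(4π×(5.15×10¹¹)²) = 4.71 W m⁻².
From T_eq⁴ = S(1−A)/(4σ): 1−A = 4σT_eq⁴/S.
1−A = 4 × 5.67×10⁻⁸ × (43.8)⁴ / 4.71 = 0.177.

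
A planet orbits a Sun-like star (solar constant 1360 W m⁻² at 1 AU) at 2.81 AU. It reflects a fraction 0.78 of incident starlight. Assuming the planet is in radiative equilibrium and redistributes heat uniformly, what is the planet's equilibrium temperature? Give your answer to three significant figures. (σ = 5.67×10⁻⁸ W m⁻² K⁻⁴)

T_eq ≈ 114 K

Flux at 2.81 AU: S = 1360/2.81² = 172 W m⁻².
Energy balance: absorbed = emitted ⇒ πR²·S(1−A) = 4πR²·σT_eq⁴, so T_eq⁴ = S(1−A)/(4σ).
T_eq = [172 × 0.22 / (4 × 5.67×10⁻⁸)]^(1/4) = (1.67×10⁸)^(1/4) = 114 K.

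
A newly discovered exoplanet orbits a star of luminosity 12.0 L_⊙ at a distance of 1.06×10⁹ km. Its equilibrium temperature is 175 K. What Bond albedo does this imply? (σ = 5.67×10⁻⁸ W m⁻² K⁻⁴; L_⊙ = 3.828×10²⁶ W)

A ≈ 0.35

d = 1.06×10⁹ km = 1.06×10¹² m.
L = 12.0 × 3.828×10²⁶ = 4.59×10²⁷ W.
Flux: S = L/(4πd²) = 4.59×10²⁷/(4π×(1.06×10¹²)²) = 325 W m⁻².
From T_eq⁴ = S(1−A)/(4σ): 1−A = 4σT_eq⁴/S.
1−A = 4 × 5.67×10⁻⁸ × (175)⁴ / 325 = 0.654.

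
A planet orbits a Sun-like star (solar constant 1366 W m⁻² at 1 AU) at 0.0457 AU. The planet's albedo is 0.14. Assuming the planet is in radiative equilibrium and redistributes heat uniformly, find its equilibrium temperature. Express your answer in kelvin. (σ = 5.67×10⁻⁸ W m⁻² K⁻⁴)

T_eq ≈ 1250 K

Flux at 0.0457 AU: S = 1366/0.0457² = 6.54×10⁵ W m⁻².
Energy balance: absorbed = emitted ⇒ πR²·S(1−A) = 4πR²·σT_eq⁴, so T_eq⁴ = S(1−A)/(4σ).
T_eq = [6.54×10⁵ × 0.86 / (4 × 5.67×10⁻⁸)]^(1/4) = (2.48×10¹²)^(1/4) = 1250 K.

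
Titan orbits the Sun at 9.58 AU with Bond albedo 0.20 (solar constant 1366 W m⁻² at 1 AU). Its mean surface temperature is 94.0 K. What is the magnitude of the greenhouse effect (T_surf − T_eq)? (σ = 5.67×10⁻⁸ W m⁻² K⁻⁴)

S = 1366/9.58² = 14.88 W m⁻².
T_eq = [S(1−A)/(4σ)]^(1/4) = [14.88×0.80/(4×5.67×10⁻⁸)]^(1/4) = 85.1 K.
ΔT = T_surf − T_eq = 94 − 85.1.

ΔT ≈ 8.9 K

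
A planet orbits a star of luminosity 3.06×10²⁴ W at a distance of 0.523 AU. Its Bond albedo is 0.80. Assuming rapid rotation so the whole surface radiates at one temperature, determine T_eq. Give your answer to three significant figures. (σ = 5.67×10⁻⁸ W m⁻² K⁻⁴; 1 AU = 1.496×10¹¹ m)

d = 0.523 AU = 7.82×10¹⁰ m.
Flux: S = L/(4πd²) = 3.06×10²⁴/(4π×(7.82×10¹⁰)²) = 39.8 W m⁻².
Energy balance: absorbed = emitted ⇒ πR²·S(1−A) = 4πR²·σT_eq⁴, so T_eq⁴ = S(1−A)/(4σ).
T_eq = [39.8 × 0.20 / (4 × 5.67×10⁻⁸)]^(1/4) = (3.51×10⁷)^(1/4) = 77.0 K.

T_eq ≈ 77.0 K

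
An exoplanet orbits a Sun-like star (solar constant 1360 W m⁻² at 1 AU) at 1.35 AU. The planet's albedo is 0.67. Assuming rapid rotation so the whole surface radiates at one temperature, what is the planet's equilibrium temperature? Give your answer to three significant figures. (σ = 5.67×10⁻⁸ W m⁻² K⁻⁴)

Flux at 1.35 AU: S = 1360/1.35² = 746 W m⁻².
Energy balance: absorbed = emitted ⇒ πR²·S(1−A) = 4πR²·σT_eq⁴, so T_eq⁴ = S(1−A)/(4σ).
T_eq = [746 × 0.33 / (4 × 5.67×10⁻⁸)]^(1/4) = (1.09×10⁹)^(1/4) = 182 K.

T_eq ≈ 182 K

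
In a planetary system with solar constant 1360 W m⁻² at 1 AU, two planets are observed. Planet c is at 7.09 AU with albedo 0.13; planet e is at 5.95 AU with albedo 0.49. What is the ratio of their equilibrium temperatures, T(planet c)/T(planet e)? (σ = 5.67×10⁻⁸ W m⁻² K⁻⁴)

T₁/T₂ ≈ 1.047

T_eq = [S₀(1−A)/(4σd²)]^(1/4), so T ∝ (1−A)^(1/4) / √d.
T₁ = [1360×0.87/(4×5.67×10⁻⁸×7.09²)]^(1/4) = 100.93 K.
T₂ = [1360×0.51/(4×5.67×10⁻⁸×5.95²)]^(1/4) = 96.41 K.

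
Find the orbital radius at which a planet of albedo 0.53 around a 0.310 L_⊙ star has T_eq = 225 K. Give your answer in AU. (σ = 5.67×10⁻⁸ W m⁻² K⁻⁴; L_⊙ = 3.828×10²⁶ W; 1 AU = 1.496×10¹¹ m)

L = 0.310 × 3.828×10²⁶ = 1.19×10²⁶ W.
From T_eq⁴ = L(1−A)/(16πσd²): d = √[L(1−A)/(16πσT_eq⁴)].
d = √[1.19×10²⁶ × 0.47 / (16π × 5.67×10⁻⁸ × (225)⁴)] = 8.74×10¹⁰ m = 0.584 AU.

d ≈ 0.584 AU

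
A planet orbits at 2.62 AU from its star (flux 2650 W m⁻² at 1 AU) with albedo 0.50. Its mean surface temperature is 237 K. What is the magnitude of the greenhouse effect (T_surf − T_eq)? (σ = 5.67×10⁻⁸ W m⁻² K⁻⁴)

S = 2650/2.62² = 386.0 W m⁻².
T_eq = [S(1−A)/(4σ)]^(1/4) = [386.0×0.50/(4×5.67×10⁻⁸)]^(1/4) = 170.8 K.
ΔT = T_surf − T_eq = 237 − 170.8.

ΔT ≈ 66.2 K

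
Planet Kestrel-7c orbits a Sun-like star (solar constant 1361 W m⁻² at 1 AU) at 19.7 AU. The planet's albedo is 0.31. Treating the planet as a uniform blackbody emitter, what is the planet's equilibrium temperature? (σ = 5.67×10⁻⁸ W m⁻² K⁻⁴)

T_eq ≈ 57.2 K

Flux at 19.7 AU: S = 1361/19.7² = 3.51 W m⁻².
Energy balance: absorbed = emitted ⇒ πR²·S(1−A) = 4πR²·σT_eq⁴, so T_eq⁴ = S(1−A)/(4σ).
T_eq = [3.51 × 0.69 / (4 × 5.67×10⁻⁸)]^(1/4) = (1.07×10⁷)^(1/4) = 57.2 K.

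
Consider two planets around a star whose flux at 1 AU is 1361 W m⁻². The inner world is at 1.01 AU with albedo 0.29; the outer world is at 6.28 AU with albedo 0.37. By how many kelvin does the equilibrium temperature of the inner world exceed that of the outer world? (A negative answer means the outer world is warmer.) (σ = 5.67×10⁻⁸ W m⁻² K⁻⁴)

T_eq = [S₀(1−A)/(4σd²)]^(1/4), so T ∝ (1−A)^(1/4) / √d.
T₁ = [1361×0.71/(4×5.67×10⁻⁸×1.01²)]^(1/4) = 254.22 K.
T₂ = [1361×0.63/(4×5.67×10⁻⁸×6.28²)]^(1/4) = 98.95 K.

ΔT ≈ 155.3 K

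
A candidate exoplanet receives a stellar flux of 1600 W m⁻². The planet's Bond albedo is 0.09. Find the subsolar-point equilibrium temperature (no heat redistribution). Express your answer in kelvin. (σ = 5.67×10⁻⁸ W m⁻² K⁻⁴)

At the subsolar point the surface absorbs S(1−A) and emits σT⁴ per unit area — no factor of 4, since only the local patch is in balance.
T = [1600 × 0.91 / 5.67×10⁻⁸]^(1/4) = (2.57×10¹⁰)^(1/4) = 400 K.

T_ss ≈ 400 K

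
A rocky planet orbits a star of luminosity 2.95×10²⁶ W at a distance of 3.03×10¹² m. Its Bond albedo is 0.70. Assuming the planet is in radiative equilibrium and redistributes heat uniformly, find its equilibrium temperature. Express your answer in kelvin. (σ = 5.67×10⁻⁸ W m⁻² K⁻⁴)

T_eq ≈ 42.9 K

Flux: S = L/(4πd²) = 2.95×10²⁶/(4π×(3.03×10¹²)²) = 2.56 W m⁻².
Energy balance: absorbed = emitted ⇒ πR²·S(1−A) = 4πR²·σT_eq⁴, so T_eq⁴ = S(1−A)/(4σ).
T_eq = [2.56 × 0.30 / (4 × 5.67×10⁻⁸)]^(1/4) = (3.38×10⁶)^(1/4) = 42.9 K.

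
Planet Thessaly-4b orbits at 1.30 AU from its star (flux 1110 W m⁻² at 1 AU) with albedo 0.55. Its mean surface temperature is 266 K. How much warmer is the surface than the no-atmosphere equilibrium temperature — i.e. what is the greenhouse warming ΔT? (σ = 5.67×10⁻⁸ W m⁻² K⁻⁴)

ΔT ≈ 76.0 K

S = 1110/1.30² = 656.8 W m⁻².
T_eq = [S(1−A)/(4σ)]^(1/4) = [656.8×0.45/(4×5.67×10⁻⁸)]^(1/4) = 190.0 K.
ΔT = T_surf − T_eq = 266 − 190.0.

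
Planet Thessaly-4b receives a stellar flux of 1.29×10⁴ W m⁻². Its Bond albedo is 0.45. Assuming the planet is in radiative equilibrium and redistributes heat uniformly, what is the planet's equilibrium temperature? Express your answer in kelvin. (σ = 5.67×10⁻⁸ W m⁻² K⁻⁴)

T_eq ≈ 421 K

Energy balance: absorbed = emitted ⇒ πR²·S(1−A) = 4πR²·σT_eq⁴, so T_eq⁴ = S(1−A)/(4σ).
T_eq = [1.29×10⁴ × 0.55 / (4 × 5.67×10⁻⁸)]^(1/4) = (3.13×10¹⁰)^(1/4) = 421 K.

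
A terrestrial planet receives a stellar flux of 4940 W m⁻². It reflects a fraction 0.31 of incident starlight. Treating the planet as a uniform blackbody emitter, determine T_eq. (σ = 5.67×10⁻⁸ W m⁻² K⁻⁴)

Energy balance: absorbed = emitted ⇒ πR²·S(1−A) = 4πR²·σT_eq⁴, so T_eq⁴ = S(1−A)/(4σ).
T_eq = [4940 × 0.69 / (4 × 5.67×10⁻⁸)]^(1/4) = (1.50×10¹⁰)^(1/4) = 350 K.

T_eq ≈ 350 K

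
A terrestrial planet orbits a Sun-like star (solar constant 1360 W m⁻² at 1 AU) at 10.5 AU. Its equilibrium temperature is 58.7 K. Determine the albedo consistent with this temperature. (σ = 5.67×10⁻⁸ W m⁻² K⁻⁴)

A ≈ 0.78

Flux at 10.5 AU: S = 1360/10.5² = 12.3 W m⁻².
From T_eq⁴ = S(1−A)/(4σ): 1−A = 4σT_eq⁴/S.
1−A = 4 × 5.67×10⁻⁸ × (58.7)⁴ / 12.3 = 0.218.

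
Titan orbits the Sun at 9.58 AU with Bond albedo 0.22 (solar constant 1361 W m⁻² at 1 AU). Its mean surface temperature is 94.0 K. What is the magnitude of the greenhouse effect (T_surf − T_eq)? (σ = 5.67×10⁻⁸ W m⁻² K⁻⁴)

S = 1361/9.58² = 14.83 W m⁻².
T_eq = [S(1−A)/(4σ)]^(1/4) = [14.83×0.78/(4×5.67×10⁻⁸)]^(1/4) = 84.5 K.
ΔT = T_surf − T_eq = 94 − 84.5.

ΔT ≈ 9.5 K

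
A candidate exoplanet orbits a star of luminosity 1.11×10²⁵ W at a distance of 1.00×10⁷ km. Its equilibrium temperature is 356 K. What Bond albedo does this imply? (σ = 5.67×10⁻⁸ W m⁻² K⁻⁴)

d = 1.00×10⁷ km = 1.00×10¹⁰ m.
Flux: S = L/(4πd²) = 1.11×10²⁵/(4π×(1.00×10¹⁰)²) = 8830 W m⁻².
From T_eq⁴ = S(1−A)/(4σ): 1−A = 4σT_eq⁴/S.
1−A = 4 × 5.67×10⁻⁸ × (356)⁴ / 8830 = 0.412.

A ≈ 0.59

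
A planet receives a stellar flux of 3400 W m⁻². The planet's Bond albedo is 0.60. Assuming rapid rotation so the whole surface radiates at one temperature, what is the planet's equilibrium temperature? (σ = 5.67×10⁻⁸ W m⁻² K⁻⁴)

Energy balance: absorbed = emitted ⇒ πR²·S(1−A) = 4πR²·σT_eq⁴, so T_eq⁴ = S(1−A)/(4σ).
T_eq = [3400 × 0.40 / (4 × 5.67×10⁻⁸)]^(1/4) = (6.00×10⁹)^(1/4) = 278 K.

T_eq ≈ 278 K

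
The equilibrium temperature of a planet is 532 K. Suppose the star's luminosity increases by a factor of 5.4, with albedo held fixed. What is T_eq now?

T_eq ≈ 811 K

T_eq ∝ L^(1/4) · d^(−1/2).
T′ = 532 × 5.4^(1/4) = 811 K.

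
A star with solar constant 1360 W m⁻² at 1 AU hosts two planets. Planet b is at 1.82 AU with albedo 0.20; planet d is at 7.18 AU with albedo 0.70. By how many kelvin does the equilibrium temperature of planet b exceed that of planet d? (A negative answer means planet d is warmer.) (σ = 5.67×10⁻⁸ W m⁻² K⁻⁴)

ΔT ≈ 118.2 K

T_eq = [S₀(1−A)/(4σd²)]^(1/4), so T ∝ (1−A)^(1/4) / √d.
T₁ = [1360×0.80/(4×5.67×10⁻⁸×1.82²)]^(1/4) = 195.08 K.
T₂ = [1360×0.30/(4×5.67×10⁻⁸×7.18²)]^(1/4) = 76.86 K.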